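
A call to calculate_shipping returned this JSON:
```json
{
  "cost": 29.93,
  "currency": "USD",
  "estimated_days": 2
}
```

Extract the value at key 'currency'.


USD


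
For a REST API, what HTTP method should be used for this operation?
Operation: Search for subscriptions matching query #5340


GET = read, POST = create, PUT = update/replace, DELETE = remove
This operation is a read.
GET


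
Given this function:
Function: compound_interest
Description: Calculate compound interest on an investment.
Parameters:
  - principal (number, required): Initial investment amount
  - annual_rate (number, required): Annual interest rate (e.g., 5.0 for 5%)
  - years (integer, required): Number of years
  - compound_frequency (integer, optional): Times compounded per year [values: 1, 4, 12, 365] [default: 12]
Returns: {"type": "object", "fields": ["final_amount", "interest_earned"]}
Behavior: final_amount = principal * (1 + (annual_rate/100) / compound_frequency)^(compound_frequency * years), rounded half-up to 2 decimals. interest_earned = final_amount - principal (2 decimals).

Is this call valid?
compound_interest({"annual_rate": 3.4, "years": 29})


Checking required parameters...
Missing required parameter: principal
Invalid - missing required parameter 'principal'


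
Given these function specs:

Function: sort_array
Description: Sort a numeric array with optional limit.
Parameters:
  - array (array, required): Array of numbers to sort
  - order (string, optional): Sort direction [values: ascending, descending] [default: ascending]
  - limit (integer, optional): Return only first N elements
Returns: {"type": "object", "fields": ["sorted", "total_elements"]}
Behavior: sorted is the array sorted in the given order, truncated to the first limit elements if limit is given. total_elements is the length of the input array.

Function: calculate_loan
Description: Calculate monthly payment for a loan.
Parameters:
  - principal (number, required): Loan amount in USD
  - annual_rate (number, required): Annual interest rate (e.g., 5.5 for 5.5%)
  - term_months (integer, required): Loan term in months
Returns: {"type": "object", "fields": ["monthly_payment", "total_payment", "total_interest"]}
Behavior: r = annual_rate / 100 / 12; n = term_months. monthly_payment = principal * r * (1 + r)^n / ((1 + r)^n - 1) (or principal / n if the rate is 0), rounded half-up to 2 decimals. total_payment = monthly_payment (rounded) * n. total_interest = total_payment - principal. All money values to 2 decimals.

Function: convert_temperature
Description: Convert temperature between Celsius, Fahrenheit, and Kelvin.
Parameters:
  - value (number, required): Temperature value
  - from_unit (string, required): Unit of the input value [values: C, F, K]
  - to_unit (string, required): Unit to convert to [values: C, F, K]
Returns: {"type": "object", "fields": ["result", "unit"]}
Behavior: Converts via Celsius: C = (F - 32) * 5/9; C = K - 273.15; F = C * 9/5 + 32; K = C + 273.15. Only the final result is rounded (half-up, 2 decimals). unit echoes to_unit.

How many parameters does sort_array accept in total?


Parameters of sort_array: array (required), order (optional), limit (optional)
Total:
3


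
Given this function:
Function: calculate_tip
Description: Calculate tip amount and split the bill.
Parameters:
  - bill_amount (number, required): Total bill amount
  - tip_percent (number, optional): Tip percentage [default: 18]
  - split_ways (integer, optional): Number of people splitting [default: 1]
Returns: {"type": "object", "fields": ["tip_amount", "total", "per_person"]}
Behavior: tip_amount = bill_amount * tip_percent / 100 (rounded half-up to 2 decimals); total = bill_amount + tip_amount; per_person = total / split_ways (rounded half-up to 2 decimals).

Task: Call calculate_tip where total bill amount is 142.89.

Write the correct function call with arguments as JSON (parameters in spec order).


Mapping each described value to its parameter name:
  'Total bill amount' -> bill_amount = 142.89
calculate_tip({"bill_amount": 142.89})


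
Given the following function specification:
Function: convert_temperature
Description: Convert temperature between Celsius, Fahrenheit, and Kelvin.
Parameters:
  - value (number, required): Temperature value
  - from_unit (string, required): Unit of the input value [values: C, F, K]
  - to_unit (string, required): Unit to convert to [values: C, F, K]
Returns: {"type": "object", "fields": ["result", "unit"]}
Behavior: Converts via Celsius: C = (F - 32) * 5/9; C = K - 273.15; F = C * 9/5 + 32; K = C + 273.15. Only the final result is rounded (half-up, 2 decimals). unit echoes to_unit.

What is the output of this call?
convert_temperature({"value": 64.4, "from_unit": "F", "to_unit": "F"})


To C: (64.4 - 32) * 5/9 = 18
To F: 18 * 9/5 + 32 = 64.4
Round to 2 decimals: 64.4
Output:
{"result": 64.4, "unit": "F"}


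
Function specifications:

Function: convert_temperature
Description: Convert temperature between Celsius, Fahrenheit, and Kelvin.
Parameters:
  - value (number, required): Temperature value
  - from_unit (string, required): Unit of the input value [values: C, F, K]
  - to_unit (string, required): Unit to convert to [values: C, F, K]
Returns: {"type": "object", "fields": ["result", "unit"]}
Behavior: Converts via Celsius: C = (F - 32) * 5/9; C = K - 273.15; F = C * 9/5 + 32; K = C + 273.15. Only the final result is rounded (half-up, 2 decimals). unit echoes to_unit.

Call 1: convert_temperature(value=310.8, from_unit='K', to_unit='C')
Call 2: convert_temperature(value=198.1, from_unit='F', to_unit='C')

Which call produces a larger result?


Call 1:
  To C: 310.8 - 273.15 = 37.65
  Target is C: 37.65
  Round to 2 decimals: 37.65
  -> 37.65 C
Call 2:
  To C: (198.1 - 32) * 5/9 = 92.277778
  Target is C: 92.277778
  Round to 2 decimals: 92.28
  -> 92.28 C
Call 2 (92.28 C)


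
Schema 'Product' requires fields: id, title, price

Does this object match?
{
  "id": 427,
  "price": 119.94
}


Checking required fields...
Missing: title
Invalid - missing required field 'title'


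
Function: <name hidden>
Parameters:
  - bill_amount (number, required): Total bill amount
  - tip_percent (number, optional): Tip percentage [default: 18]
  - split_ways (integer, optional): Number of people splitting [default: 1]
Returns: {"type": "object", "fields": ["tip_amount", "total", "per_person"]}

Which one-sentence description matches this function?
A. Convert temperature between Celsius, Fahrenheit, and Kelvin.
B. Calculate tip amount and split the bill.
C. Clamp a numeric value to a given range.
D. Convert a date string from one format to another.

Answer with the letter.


Parameters bill_amount, tip_percent, split_ways and return ["tip_amount", "total", "per_person"] fit: Calculate tip amount and split the bill.
B


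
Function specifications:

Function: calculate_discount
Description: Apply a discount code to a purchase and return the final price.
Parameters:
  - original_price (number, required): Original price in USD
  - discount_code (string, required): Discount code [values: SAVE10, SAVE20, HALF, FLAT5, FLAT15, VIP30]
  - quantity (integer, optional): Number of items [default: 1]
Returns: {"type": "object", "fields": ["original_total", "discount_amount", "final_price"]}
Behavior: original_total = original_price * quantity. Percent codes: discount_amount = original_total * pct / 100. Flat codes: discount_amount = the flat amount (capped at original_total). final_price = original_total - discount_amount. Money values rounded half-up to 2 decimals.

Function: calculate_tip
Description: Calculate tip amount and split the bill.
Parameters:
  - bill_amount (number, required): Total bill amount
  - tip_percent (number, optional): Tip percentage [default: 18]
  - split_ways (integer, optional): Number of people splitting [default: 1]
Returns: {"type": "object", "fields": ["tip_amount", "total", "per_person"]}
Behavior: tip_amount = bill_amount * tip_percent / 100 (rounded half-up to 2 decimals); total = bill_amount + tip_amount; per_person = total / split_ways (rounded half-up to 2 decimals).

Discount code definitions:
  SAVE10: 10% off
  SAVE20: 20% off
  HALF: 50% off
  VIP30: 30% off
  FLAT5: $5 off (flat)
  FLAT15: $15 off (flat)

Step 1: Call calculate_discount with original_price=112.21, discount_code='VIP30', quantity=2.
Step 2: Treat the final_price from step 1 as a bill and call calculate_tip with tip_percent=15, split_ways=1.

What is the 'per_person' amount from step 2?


Step 1: calculate_discount(original_price=112.21, discount_code=VIP30, quantity=2)
  original_total = 112.21 * 2 = 224.42
  VIP30 = 30% off: discount_amount = 224.42 * 30/100 = 67.326 -> 67.33
  final_price = 224.42 - 67.33 = 157.09
  -> final_price = 157.09
Step 2: calculate_tip(bill_amount=157.09, tip_percent=15, split_ways=1)
  tip_amount = 157.09 * 15/100 = 23.5635 -> 23.56
  total = 157.09 + 23.56 = 180.65
  per_person = 180.65 / 1 = 180.65 -> 180.65
  -> per_person = 180.65
$180.65


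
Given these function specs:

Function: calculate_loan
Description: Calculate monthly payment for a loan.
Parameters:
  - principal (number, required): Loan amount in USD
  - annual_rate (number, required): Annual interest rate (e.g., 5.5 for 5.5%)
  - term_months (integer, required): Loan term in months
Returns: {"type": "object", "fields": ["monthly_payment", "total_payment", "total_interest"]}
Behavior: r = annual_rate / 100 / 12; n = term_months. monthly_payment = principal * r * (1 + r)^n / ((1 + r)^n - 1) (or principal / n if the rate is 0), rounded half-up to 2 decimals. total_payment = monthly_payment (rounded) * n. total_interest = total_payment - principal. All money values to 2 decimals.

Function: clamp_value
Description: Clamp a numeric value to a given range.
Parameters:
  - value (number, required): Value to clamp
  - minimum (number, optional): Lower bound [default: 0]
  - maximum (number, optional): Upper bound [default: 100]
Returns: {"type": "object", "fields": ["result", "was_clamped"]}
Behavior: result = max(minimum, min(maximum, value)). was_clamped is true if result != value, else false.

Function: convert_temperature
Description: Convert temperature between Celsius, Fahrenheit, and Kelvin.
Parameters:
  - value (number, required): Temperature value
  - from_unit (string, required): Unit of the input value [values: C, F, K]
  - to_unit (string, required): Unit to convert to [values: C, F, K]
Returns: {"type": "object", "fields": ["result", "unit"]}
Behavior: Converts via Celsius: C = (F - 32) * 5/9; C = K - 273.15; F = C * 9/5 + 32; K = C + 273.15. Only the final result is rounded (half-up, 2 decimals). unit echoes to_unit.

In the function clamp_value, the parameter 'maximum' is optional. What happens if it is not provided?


The clamp_value spec declares:
  - maximum (number, optional): Upper bound [default: 100]
It defaults to 100


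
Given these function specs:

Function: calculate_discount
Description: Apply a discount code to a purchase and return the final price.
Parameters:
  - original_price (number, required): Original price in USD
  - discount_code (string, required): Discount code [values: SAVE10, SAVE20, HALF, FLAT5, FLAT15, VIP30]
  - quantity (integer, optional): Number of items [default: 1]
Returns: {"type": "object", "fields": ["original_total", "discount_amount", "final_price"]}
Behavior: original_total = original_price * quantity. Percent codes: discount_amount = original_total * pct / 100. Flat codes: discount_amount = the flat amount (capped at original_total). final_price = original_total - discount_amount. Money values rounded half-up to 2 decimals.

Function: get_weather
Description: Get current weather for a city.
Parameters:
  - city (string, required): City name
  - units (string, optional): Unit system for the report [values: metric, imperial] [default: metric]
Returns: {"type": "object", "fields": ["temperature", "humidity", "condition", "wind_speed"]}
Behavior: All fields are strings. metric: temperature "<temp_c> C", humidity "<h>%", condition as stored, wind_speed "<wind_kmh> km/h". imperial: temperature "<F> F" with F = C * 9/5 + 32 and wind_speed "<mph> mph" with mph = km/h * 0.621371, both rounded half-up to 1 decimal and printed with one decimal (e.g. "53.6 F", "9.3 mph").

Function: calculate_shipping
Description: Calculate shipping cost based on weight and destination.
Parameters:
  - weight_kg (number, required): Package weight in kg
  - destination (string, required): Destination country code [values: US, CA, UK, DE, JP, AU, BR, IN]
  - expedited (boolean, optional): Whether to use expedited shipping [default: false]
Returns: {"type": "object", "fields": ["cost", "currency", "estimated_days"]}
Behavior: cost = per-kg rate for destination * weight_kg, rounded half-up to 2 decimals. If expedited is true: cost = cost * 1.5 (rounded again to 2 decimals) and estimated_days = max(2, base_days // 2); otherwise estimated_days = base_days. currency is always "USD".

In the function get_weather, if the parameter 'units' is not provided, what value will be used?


The get_weather spec declares:
  - units (string, optional): Unit system for the report [values: metric, imperial] [default: metric]
Default:
metric


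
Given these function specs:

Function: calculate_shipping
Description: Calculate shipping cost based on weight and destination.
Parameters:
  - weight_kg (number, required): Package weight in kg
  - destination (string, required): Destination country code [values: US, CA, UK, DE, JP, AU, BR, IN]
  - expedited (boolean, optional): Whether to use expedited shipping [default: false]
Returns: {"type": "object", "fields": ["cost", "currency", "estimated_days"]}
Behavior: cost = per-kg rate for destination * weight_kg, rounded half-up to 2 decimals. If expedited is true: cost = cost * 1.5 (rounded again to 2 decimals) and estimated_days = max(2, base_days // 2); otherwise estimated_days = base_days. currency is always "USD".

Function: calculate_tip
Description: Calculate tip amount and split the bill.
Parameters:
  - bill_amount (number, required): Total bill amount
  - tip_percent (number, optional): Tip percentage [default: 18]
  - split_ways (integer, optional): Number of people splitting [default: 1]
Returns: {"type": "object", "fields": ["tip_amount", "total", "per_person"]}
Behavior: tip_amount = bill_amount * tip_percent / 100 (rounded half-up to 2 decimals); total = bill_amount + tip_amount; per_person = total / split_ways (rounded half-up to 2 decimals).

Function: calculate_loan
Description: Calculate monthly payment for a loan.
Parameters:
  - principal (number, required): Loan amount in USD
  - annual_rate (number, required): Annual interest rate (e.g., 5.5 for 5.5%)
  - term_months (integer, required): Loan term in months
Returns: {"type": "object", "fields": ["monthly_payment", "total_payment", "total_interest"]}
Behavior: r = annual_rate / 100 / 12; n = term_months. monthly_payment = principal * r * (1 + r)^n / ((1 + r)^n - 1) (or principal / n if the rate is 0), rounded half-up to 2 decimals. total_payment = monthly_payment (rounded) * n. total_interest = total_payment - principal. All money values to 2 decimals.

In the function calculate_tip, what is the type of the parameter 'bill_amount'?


The calculate_tip spec declares:
  - bill_amount (number, required): Total bill amount
Type:
number


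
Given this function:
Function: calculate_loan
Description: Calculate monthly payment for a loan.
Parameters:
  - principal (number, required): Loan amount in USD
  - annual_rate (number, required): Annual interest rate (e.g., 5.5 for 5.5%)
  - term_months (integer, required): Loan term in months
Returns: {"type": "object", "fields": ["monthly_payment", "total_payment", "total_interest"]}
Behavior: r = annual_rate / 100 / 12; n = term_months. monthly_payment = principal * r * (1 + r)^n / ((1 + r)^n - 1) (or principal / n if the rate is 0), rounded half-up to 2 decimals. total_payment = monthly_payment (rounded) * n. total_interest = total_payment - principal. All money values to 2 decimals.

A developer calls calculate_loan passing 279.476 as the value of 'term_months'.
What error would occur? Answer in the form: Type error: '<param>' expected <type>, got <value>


Spec: 'term_months' is declared as integer; 279.476 is a non-integer number.
Type error: 'term_months' expected integer, got 279.476


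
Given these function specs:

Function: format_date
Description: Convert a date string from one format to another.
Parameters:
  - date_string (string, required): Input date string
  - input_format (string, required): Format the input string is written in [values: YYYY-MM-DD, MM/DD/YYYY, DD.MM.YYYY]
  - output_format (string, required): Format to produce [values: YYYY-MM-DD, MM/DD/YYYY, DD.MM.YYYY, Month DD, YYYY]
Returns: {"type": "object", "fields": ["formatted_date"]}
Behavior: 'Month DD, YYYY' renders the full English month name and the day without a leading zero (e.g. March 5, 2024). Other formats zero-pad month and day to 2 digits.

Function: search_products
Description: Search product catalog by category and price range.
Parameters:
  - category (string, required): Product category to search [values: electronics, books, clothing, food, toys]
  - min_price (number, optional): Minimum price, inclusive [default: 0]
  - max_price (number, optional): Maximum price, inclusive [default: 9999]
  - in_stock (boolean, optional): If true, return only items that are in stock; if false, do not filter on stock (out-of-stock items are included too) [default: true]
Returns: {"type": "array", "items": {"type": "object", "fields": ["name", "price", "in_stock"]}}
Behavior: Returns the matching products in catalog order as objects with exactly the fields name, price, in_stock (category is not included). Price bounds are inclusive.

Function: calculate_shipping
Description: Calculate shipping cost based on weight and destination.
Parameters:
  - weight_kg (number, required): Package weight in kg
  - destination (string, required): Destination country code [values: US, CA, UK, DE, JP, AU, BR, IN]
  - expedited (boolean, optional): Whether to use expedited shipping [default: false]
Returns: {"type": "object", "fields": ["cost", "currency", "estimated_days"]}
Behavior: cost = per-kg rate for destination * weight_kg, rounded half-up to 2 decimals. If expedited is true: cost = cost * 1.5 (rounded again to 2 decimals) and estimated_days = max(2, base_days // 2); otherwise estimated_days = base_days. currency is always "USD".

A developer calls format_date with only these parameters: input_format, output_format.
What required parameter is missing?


Required parameters: date_string, input_format, output_format
Provided: input_format, output_format
Missing: date_string
date_string


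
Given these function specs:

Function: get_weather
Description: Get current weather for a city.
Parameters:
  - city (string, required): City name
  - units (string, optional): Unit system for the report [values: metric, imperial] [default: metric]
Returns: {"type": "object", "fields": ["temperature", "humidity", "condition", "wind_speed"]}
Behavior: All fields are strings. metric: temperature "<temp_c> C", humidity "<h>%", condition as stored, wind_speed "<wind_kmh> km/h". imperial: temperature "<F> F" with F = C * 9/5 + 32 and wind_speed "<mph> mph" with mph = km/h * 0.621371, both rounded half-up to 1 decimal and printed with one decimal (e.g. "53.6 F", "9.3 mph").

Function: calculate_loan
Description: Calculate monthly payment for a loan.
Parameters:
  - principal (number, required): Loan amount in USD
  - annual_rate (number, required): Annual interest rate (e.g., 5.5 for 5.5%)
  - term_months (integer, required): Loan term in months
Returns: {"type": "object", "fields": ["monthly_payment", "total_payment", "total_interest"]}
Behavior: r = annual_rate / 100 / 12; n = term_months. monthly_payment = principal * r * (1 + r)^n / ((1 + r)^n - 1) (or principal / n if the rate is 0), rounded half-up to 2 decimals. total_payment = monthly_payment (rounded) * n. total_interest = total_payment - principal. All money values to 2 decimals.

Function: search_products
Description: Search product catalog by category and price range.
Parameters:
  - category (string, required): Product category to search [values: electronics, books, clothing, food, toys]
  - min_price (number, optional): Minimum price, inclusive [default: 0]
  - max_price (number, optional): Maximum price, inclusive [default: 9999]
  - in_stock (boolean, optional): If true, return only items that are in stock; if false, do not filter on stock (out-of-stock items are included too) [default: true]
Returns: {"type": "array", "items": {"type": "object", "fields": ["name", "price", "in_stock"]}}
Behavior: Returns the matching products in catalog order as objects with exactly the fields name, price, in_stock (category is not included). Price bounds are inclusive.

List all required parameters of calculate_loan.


Parameters of calculate_loan and their required/optional flag:
  principal: required
  annual_rate: required
  term_months: required
annual_rate, principal, term_months


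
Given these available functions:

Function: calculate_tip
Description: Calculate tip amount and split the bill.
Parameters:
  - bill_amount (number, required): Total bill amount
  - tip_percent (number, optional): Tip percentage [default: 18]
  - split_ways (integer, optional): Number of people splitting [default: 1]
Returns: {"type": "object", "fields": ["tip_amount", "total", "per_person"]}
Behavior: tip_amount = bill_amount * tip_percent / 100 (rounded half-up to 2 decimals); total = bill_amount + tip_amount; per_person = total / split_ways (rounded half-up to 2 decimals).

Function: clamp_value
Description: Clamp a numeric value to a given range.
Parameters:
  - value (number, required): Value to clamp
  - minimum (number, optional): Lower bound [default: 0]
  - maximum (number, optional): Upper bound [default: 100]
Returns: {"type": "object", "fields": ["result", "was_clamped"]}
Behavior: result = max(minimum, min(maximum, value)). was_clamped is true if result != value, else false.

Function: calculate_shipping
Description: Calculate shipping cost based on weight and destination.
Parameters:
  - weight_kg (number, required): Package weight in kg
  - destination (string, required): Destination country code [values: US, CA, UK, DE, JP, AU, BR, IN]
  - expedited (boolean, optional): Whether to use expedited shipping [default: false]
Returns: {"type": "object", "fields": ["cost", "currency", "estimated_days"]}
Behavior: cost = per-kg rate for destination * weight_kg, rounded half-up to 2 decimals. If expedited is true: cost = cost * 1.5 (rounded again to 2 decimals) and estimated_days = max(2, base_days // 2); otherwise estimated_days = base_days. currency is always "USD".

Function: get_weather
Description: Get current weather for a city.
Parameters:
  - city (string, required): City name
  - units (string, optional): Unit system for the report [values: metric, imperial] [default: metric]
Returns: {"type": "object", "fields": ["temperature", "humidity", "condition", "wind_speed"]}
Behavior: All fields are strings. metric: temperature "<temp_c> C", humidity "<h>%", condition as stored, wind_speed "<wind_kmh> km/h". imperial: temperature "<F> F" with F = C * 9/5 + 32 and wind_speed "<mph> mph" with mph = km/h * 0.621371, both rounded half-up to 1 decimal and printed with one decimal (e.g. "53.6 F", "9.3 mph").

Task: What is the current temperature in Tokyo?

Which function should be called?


The task needs a function whose description is: Get current weather for a city.
get_weather


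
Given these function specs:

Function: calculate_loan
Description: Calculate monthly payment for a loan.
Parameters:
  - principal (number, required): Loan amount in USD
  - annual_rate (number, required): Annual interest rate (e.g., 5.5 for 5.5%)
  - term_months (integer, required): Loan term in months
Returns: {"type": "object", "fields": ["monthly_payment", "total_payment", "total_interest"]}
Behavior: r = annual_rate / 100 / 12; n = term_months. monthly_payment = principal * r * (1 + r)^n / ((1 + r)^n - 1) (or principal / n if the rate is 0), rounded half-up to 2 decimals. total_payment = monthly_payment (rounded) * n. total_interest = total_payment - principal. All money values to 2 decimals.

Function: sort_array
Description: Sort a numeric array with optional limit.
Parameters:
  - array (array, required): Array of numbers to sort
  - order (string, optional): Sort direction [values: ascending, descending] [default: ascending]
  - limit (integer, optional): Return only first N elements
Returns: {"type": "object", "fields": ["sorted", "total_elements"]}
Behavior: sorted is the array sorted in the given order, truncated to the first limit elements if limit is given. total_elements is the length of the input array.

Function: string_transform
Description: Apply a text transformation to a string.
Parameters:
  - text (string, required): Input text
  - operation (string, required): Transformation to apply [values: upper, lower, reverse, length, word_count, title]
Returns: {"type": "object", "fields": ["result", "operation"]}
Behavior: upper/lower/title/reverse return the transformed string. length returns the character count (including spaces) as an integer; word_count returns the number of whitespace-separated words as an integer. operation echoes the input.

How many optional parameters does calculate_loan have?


Parameters of calculate_loan: principal (required), annual_rate (required), term_months (required)
Optional count:
0


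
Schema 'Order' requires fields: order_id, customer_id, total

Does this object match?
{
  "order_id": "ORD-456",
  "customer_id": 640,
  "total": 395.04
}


Checking required fields... All present.
Valid - all required fields present


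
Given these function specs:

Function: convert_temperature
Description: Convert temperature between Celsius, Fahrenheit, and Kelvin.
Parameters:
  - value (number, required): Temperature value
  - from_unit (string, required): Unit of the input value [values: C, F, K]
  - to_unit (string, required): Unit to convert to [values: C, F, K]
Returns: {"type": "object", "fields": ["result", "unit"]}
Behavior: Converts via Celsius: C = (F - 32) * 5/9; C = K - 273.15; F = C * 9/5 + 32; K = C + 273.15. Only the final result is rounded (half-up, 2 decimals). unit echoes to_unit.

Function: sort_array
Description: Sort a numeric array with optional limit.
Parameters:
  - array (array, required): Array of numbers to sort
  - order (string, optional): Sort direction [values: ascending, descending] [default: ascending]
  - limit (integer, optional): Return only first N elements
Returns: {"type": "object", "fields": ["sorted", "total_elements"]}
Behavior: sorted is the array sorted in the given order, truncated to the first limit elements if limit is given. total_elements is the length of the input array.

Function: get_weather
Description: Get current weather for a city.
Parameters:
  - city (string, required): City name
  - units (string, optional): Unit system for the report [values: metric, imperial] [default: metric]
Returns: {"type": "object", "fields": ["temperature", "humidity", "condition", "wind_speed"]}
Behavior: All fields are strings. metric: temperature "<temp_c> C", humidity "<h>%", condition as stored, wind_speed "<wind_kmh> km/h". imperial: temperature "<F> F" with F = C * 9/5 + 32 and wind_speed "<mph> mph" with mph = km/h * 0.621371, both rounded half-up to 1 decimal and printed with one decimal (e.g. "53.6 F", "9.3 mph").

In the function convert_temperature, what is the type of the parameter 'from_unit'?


The convert_temperature spec declares:
  - from_unit (string, required): Unit of the input value [values: C, F, K]
Type:
string


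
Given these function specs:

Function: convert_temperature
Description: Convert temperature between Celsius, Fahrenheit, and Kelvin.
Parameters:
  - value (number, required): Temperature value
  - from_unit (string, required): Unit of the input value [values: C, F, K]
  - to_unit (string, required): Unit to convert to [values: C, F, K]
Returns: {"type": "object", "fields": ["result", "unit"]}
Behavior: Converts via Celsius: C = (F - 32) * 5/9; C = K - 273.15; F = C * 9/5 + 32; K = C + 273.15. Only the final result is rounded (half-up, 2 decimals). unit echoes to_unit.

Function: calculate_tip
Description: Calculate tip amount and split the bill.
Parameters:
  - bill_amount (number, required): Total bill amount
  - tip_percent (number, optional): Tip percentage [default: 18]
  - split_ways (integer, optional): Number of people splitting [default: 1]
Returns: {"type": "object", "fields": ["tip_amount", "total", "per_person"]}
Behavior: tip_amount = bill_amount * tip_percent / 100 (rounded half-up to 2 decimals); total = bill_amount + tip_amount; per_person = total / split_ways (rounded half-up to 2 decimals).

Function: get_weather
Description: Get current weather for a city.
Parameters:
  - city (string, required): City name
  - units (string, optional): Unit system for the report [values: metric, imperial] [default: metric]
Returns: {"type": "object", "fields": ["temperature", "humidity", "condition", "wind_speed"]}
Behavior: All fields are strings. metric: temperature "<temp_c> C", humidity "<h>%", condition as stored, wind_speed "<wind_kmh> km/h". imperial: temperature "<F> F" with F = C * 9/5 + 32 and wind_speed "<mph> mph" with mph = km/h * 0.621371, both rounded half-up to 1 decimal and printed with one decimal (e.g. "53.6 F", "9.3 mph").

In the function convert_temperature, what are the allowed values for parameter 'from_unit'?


The convert_temperature spec declares:
  - from_unit (string, required): Unit of the input value [values: C, F, K]
Allowed values:
C, F, K


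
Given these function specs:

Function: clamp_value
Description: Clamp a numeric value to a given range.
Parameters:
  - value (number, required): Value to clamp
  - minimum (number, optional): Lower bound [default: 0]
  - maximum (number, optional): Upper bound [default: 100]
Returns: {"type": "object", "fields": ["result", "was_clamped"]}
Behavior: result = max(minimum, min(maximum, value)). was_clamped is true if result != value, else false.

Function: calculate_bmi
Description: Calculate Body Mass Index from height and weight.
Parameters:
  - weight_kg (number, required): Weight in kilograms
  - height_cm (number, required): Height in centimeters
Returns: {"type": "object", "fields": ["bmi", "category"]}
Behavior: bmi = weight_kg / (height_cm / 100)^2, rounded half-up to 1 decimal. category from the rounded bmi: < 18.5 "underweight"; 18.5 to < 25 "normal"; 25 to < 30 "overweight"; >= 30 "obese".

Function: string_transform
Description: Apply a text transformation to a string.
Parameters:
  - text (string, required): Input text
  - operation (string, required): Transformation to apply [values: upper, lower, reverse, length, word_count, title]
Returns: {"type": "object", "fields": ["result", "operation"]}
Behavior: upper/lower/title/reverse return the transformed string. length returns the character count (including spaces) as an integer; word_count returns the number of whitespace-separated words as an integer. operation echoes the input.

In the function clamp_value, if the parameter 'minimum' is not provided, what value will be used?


The clamp_value spec declares:
  - minimum (number, optional): Lower bound [default: 0]
Default:
0


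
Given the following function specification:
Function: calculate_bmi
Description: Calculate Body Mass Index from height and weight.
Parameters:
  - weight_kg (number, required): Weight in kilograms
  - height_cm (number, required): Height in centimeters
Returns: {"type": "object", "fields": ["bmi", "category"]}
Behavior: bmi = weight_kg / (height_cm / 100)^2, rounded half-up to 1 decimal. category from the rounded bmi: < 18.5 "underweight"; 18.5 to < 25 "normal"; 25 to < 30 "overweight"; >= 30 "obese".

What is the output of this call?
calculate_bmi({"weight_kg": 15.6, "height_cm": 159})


height_m = 159 / 100 = 1.59
bmi = 15.6 / 1.59^2 = 15.6 / 2.5281 = 6.170642 -> 6.2
6.2 < 18.5 -> underweight
Output:
{"bmi": 6.2, "category": "underweight"}


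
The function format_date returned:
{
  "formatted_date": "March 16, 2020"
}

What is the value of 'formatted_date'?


March 16, 2020


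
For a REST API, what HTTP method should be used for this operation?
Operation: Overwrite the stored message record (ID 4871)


GET = read, POST = create, PUT = update/replace, DELETE = remove
This operation is an update/replace.
PUT


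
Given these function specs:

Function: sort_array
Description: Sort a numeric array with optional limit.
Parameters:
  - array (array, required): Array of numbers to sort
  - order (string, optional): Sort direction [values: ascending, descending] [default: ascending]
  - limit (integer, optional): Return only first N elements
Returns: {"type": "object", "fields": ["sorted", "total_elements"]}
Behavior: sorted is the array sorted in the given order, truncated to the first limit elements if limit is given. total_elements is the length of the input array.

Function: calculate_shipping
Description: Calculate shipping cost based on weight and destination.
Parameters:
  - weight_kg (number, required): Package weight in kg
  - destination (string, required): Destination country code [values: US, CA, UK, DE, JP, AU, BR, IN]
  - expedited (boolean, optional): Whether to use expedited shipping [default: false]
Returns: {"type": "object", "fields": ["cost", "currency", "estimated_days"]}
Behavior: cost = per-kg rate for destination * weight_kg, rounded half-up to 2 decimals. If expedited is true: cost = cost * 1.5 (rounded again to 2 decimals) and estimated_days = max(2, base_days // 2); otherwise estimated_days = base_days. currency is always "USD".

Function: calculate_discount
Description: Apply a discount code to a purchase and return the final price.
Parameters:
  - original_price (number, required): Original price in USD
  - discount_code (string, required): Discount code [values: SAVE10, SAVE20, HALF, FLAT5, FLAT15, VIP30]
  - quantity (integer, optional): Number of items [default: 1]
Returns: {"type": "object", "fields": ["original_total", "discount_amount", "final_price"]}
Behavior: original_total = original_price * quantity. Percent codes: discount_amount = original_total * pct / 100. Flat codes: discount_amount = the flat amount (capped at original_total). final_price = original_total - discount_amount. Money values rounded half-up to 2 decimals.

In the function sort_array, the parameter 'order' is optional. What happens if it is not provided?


The sort_array spec declares:
  - order (string, optional): Sort direction [values: ascending, descending] [default: ascending]
It defaults to ascending


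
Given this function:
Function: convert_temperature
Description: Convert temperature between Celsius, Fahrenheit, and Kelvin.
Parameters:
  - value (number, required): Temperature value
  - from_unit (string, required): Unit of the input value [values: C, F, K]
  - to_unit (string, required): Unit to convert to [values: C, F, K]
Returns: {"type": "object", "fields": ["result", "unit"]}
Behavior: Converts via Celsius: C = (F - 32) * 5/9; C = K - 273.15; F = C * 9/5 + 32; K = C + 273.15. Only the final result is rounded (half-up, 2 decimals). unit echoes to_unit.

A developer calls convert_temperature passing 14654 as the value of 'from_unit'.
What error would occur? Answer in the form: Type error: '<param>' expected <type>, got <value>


Spec: 'from_unit' is declared as string; 14654 is an integer.
Type error: 'from_unit' expected string, got 14654


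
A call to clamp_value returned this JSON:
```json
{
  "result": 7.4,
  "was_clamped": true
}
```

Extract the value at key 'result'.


7.4


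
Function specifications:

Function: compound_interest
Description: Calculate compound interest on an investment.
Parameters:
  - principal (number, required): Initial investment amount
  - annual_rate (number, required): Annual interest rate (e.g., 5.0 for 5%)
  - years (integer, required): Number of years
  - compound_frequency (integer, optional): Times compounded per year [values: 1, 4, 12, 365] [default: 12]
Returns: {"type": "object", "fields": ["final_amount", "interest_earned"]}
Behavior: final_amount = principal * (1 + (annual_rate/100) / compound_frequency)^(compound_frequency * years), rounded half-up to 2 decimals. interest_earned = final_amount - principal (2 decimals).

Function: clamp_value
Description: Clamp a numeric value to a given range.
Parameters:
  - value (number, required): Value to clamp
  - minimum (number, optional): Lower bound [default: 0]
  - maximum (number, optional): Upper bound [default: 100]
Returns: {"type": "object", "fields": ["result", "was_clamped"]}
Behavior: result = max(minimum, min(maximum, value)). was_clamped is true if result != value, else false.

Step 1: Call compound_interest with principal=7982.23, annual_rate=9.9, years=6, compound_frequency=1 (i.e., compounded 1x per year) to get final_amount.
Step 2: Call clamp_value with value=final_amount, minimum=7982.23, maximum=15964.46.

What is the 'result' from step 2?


Step 1: compound_interest
  rate per period = 9.9/100/1 = 0.099 (keep full precision); periods = 1 * 6 = 6
  (1 + 0.099)^6 = 1.76191987
  final_amount = 7982.23 * 1.76191987 = 14064.049683 -> 14064.05
  interest_earned = 14064.05 - 7982.23 = 6081.82
  -> final_amount = 14064.05
Step 2: clamp_value(value=14064.05, minimum=7982.23, maximum=15964.46)
  result = max(7982.23, min(15964.46, 14064.05)) = max(7982.23, 14064.05) = 14064.05
  was_clamped = (14064.05 != 14064.05) = false
  -> result = 14064.05
14064.05


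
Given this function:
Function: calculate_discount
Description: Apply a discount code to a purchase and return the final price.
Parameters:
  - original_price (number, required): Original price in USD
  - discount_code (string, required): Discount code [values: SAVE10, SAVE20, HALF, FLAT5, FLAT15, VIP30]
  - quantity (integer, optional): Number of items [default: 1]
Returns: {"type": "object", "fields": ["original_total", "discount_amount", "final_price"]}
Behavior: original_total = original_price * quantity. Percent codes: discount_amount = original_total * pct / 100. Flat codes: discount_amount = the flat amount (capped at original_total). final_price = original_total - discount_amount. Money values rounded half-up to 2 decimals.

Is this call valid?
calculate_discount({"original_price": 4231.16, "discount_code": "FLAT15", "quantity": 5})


Checking all required parameters present and types match... All valid.
Valid


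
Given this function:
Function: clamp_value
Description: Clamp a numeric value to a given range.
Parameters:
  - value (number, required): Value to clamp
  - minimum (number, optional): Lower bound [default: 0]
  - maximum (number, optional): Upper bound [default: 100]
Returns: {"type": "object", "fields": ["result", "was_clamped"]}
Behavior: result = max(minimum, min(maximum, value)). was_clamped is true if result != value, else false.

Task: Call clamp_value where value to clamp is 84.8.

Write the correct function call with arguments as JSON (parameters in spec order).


Mapping each described value to its parameter name:
  'Value to clamp' -> value = 84.8
clamp_value({"value": 84.8})


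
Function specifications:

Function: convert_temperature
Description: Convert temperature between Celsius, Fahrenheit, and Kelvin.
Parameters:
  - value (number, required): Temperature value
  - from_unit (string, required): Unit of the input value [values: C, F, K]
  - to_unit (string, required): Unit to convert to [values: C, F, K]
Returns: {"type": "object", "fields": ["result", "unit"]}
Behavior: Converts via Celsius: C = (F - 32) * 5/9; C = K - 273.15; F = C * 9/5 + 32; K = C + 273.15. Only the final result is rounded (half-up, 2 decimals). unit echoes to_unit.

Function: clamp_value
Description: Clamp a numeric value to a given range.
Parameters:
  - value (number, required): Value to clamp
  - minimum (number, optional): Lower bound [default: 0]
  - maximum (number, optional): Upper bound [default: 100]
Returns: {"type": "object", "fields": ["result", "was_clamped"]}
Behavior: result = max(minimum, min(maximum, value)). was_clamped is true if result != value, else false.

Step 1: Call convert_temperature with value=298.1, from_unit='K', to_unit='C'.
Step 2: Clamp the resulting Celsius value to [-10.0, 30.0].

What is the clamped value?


Step 1: convert_temperature(value=298.1, from_unit=K, to_unit=C)
  To C: 298.1 - 273.15 = 24.95
  Target is C: 24.95
  Round to 2 decimals: 24.95
  -> result = 24.95 C
Step 2: clamp_value(value=24.95, minimum=-10.0, maximum=30.0)
  result = max(-10.0, min(30.0, 24.95)) = max(-10.0, 24.95) = 24.95
  was_clamped = (24.95 != 24.95) = false
  -> result = 24.95
24.95
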